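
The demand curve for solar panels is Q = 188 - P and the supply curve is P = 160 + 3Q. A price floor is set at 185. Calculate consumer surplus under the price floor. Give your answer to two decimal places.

4.50

Rewriting demand in inverse form: P = 188 - Q.
Free-market equilibrium: 188 - Q = 160 + 3Q gives Q* = 7, P* = 181.
At the floor price 185, quantity demanded is (188 - 185)/1 = 3; demand is the short side, so Q = 3 trades at P = 185.
CS is the triangle under demand above 185: (1/2)(3)(188 - 185) = 4.5.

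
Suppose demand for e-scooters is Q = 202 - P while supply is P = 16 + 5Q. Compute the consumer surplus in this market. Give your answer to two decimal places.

480.50

Rewriting demand in inverse form: P = 202 - Q.
Set 202 - Q = 16 + 5Q, which gives 186 = 6Q, so Q* = 31 and P* = 202 - (31) = 171.
CS is the area between the demand curve and P* from 0 to Q*: (1/2)(31)(31) = 480.5.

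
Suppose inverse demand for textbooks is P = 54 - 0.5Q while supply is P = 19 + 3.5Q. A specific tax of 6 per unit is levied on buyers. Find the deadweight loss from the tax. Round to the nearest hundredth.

4.50

Without the tax, 54 - 0.5Q = 19 + 3.5Q so Q* = 8.75 and P* = 49.625.
With the tax, buyers' net willingness to pay falls by 6: (54 - 6) - 0.5Q = 19 + 3.5Q, so Q_t = 7.25. Buyers pay P_b = 50.375; sellers receive P_s = P_b - 6 = 44.375.
The welfare triangle lost has base Q* - Q_t = 1.5 and height t = 6, so DWL = (1/2)(1.5)(6) = 4.5.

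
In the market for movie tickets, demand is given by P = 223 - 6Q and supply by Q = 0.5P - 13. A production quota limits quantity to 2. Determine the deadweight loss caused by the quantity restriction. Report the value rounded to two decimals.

2047.56

Rewriting supply in inverse form: P = 26 + 2Q.
Unrestricted equilibrium: Q* = (223 - 26)/(6 + 2) = 24.625.
At Q = 2 the demand price is 223 - 6(2) = 211 and the supply price is 26 + 2(2) = 30.
DWL = (1/2)(gap between curves at 2) x (Q* - 2) = (1/2)(181)(22.625) = 2047.5625.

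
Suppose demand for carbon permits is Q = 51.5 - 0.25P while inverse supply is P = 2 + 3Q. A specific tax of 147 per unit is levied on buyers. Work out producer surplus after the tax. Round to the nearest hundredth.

Rewriting demand in inverse form: P = 206 - 4Q.
Without the tax, 206 - 4Q = 2 + 3Q so Q* = 29.1429 and P* = 89.4286.
With the tax, buyers' net willingness to pay falls by 147: (206 - 147) - 4Q = 2 + 3Q, so Q_t = 8.1429. Buyers pay P_b = 173.4286; sellers receive P_s = P_b - 147 = 26.4286.
PS = (1/2)(Q_t)(P_s - 2) = (1/2)(8.1429)(24.4286) = 99.4592.

99.46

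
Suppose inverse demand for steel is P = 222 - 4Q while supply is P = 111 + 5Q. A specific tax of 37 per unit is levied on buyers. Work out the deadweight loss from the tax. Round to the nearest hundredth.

Without the tax, 222 - 4Q = 111 + 5Q so Q* = 12.3333 and P* = 172.6667.
With the tax, buyers' net willingness to pay falls by 37: (222 - 37) - 4Q = 111 + 5Q, so Q_t = 8.2222. Buyers pay P_b = 189.1111; sellers receive P_s = P_b - 37 = 152.1111.
The welfare triangle lost has base Q* - Q_t = 4.1111 and height t = 37, so DWL = (1/2)(4.1111)(37) = 76.0556.

76.06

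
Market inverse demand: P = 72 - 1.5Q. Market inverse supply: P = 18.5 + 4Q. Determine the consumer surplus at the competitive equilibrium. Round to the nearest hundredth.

Set 72 - 1.5Q = 18.5 + 4Q, which gives 53.5 = 5.5Q, so Q* = 9.7273 and P* = 72 - 1.5(9.7273) = 57.4091.
Consumer surplus is the triangle under demand above P*: (1/2)(9.7273)(72 - 57.4091) = (1/2)(9.7273)(14.5909) = 70.9649.

70.96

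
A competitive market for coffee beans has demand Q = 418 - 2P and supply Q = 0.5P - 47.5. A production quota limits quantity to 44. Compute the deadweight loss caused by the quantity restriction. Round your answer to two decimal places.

3.20

Rewriting demand in inverse form: P = 209 - 0.5Q.
Rewriting supply in inverse form: P = 95 + 2Q.
Unrestricted equilibrium: Q* = (209 - 95)/(0.5 + 2) = 45.6.
At Q = 44 the demand price is 209 - 0.5(44) = 187 and the supply price is 95 + 2(44) = 183.
Deadweight loss is the triangle between the curves from 44 to 45.6: (1/2)(187 - 183)(45.6 - 44) = 3.2.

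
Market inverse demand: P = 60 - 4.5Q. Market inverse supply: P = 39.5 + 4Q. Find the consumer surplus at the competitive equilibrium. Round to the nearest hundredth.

13.09

Setting demand equal to supply, 20.5 = 8.5Q, so Q* = 2.4118 and P* = 49.1471.
The demand choke price is 60, so CS = (1/2)(Q*)(60 - P*) = (1/2)(2.4118)(10.8529) = 13.0874.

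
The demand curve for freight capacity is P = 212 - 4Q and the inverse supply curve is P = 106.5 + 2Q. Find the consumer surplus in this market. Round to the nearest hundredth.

618.35

Set 212 - 4Q = 106.5 + 2Q, which gives 105.5 = 6Q, so Q* = 17.5833 and P* = 212 - 4(17.5833) = 141.6667.
The demand choke price is 212, so CS = (1/2)(Q*)(212 - P*) = (1/2)(17.5833)(70.3333) = 618.3472.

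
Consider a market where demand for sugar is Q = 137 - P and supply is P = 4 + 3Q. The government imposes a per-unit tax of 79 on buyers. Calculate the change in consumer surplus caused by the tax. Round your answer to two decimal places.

Rewriting demand in inverse form: P = 137 - Q.
Without the tax, 137 - Q = 4 + 3Q so Q* = 33.25 and P* = 103.75.
A tax on buyers shifts demand down by 79: (137 - 79) - Q = 4 + 3Q, so Q_t = 13.5. Buyers pay P_b = 123.5; sellers receive P_s = P_b - 79 = 44.5.
Consumers lose the trapezoid between P* and P_b out to Q_t plus the triangle from Q_t to Q*: change in CS = 91.125 - 552.7812 = -461.6562.

-461.66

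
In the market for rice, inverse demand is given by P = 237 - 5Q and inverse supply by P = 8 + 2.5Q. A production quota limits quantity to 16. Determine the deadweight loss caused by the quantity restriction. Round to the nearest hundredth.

792.07

Without the quota, 237 - 5Q = 8 + 2.5Q gives Q* = 30.5333.
At Q = 16 the demand price is 237 - 5(16) = 157 and the supply price is 8 + 2.5(16) = 48.
Deadweight loss is the triangle between the curves from 16 to 30.5333: (1/2)(157 - 48)(30.5333 - 16) = 792.0667.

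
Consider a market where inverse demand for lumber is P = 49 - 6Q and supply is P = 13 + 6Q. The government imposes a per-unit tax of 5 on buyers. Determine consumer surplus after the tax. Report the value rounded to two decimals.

20.02

Pre-tax equilibrium: 49 - 6Q = 13 + 6Q gives Q* = 3, P* = 31.
A tax on buyers shifts demand down by 5: (49 - 5) - 6Q = 13 + 6Q, so Q_t = 2.5833. Buyers pay P_b = 33.5; sellers receive P_s = P_b - 5 = 28.5.
Consumer surplus is the triangle under demand above P_b: (1/2)(2.5833)(49 - 33.5) = 20.0208.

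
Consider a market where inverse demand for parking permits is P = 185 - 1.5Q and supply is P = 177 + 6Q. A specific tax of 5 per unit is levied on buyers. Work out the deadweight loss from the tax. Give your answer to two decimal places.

1.67

Without the tax, 185 - 1.5Q = 177 + 6Q so Q* = 1.0667 and P* = 183.4.
A tax on buyers shifts demand down by 5: (185 - 5) - 1.5Q = 177 + 6Q, so Q_t = 0.4. Buyers pay P_b = 184.4; sellers receive P_s = P_b - 5 = 179.4.
The welfare triangle lost has base Q* - Q_t = 0.6667 and height t = 5, so DWL = (1/2)(0.6667)(5) = 1.6667.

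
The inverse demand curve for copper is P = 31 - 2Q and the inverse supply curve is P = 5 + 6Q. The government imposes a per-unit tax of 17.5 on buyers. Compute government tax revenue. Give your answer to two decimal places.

Without the tax, 31 - 2Q = 5 + 6Q so Q* = 3.25 and P* = 24.5.
A tax on buyers shifts demand down by 17.5: (31 - 17.5) - 2Q = 5 + 6Q, so Q_t = 1.0625. Buyers pay P_b = 28.875; sellers receive P_s = P_b - 17.5 = 11.375.
Revenue is the tax times quantity traded: 17.5 x 1.0625 = 18.5938.

18.59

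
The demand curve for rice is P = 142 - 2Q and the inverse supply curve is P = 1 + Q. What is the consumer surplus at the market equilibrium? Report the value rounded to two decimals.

Set 142 - 2Q = 1 + Q, which gives 141 = 3Q, so Q* = 47 and P* = 142 - 2(47) = 48.
The demand choke price is 142, so CS = (1/2)(Q*)(142 - P*) = (1/2)(47)(94) = 2209.

2209.00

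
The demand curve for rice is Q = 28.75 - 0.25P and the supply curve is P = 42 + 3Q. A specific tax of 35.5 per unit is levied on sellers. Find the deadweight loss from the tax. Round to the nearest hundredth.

Rewriting demand in inverse form: P = 115 - 4Q.
Without the tax, 115 - 4Q = 42 + 3Q so Q* = 10.4286 and P* = 73.2857.
With the tax, sellers need 35.5 more per unit: 115 - 4Q = 42 + 3Q + 35.5, so Q_t = 5.3571. Buyers pay P_b = 93.5714; sellers receive P_s = P_b - 35.5 = 58.0714.
Deadweight loss is the triangle between the curves from Q_t to Q*: (1/2)(10.4286 - 5.3571)(35.5) = 90.0179.

90.02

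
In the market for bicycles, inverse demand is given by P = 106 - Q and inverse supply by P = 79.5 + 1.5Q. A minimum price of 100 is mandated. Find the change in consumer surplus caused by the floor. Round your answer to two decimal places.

-38.18

Without the control, 106 - Q = 79.5 + 1.5Q so Q* = 10.6 and P* = 95.4.
At P = 100, buyers demand (106 - 100)/1 = 6 while sellers would supply more, so the quantity traded is 6 at price 100.
CS goes from (1/2)(10.6)(10.6) = 56.18 to 18 (computed as (106 - 100)(6) - (1/2)(1)(6)^2), a change of -38.18.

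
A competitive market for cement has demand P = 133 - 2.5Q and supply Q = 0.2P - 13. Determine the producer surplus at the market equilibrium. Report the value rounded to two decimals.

205.51

Rewriting supply in inverse form: P = 65 + 5Q.
Set 133 - 2.5Q = 65 + 5Q, which gives 68 = 7.5Q, so Q* = 9.0667 and P* = 133 - 2.5(9.0667) = 110.3333.
PS is the area between P* and the supply curve from 0 to Q*: (1/2)(9.0667)(45.3333) = 205.5111.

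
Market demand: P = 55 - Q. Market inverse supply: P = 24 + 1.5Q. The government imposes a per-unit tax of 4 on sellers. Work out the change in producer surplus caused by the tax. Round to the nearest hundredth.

Without the tax, 55 - Q = 24 + 1.5Q so Q* = 12.4 and P* = 42.6.
With the tax, sellers need 4 more per unit: 55 - Q = 24 + 1.5Q + 4, so Q_t = 10.8. Buyers pay P_b = 44.2; sellers receive P_s = P_b - 4 = 40.2.
PS falls from (1/2)(12.4)(18.6) = 115.32 to (1/2)(10.8)(16.2) = 87.48, a change of -27.84.

-27.84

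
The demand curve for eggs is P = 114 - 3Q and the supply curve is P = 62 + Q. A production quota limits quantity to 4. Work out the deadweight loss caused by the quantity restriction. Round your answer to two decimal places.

Unrestricted equilibrium: Q* = (114 - 62)/(3 + 1) = 13.
At Q = 4 the demand price is 114 - 3(4) = 102 and the supply price is 62 + (4) = 66.
DWL = (1/2)(gap between curves at 4) x (Q* - 4) = (1/2)(36)(9) = 162.

162.00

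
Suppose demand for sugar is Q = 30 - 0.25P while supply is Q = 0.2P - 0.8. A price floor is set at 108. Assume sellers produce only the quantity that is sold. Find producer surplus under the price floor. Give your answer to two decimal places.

289.50

Rewriting demand in inverse form: P = 120 - 4Q.
Rewriting supply in inverse form: P = 4 + 5Q.
Free-market equilibrium: 120 - 4Q = 4 + 5Q gives Q* = 12.8889, P* = 68.4444.
At the floor price 108, quantity demanded is (120 - 108)/4 = 3; demand is the short side, so Q = 3 trades at P = 108.
The supply price at Q = 3 is 19. PS is the trapezoid between 108 and supply over [0, 3]: (1/2)[(108 - 4) + (108 - 19)](3) = 289.5.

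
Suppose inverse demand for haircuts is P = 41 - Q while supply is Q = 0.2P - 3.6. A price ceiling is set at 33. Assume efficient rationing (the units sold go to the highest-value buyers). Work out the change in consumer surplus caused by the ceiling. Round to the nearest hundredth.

Rewriting supply in inverse form: P = 18 + 5Q.
Without the control, 41 - Q = 18 + 5Q so Q* = 3.8333 and P* = 37.1667.
At P = 33, sellers supply (33 - 18)/5 = 3 while buyers want more, so the quantity traded is 3 at price 33.
CS goes from (1/2)(3.8333)(3.8333) = 7.3472 to 19.5 (computed as (41 - 33)(3) - (1/2)(1)(3)^2), a change of 12.1528.

12.15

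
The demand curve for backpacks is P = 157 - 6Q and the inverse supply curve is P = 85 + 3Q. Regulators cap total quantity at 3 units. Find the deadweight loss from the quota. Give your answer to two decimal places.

112.50

Without the quota, 157 - 6Q = 85 + 3Q gives Q* = 8.
At Q = 3 the demand price is 157 - 6(3) = 139 and the supply price is 85 + 3(3) = 94.
Deadweight loss is the triangle between the curves from 3 to 8: (1/2)(139 - 94)(8 - 3) = 112.5.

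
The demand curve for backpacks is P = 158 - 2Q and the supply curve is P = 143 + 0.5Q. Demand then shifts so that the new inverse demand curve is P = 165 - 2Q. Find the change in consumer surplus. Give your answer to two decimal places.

Initial equilibrium: Q_0 = 6, P_0 = 146; CS_0 = (1/2)(6)(12) = 36, PS_0 = (1/2)(6)(3) = 9.
New equilibrium: 165 - 2Q = 143 + 0.5Q gives Q_1 = 8.8, P_1 = 147.4; CS_1 = 77.44, PS_1 = 19.36.
Change in consumer surplus = 77.44 - 36 = 41.44.

41.44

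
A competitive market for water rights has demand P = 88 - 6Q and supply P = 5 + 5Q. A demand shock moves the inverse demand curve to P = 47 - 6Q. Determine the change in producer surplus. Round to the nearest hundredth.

Initial equilibrium: Q_0 = 7.5455, P_0 = 42.7273; CS_0 = (1/2)(7.5455)(45.2727) = 170.8017, PS_0 = (1/2)(7.5455)(37.7273) = 142.3347.
New equilibrium: 47 - 6Q = 5 + 5Q gives Q_1 = 3.8182, P_1 = 24.0909; CS_1 = 43.7355, PS_1 = 36.4463.
Change in producer surplus = 36.4463 - 142.3347 = -105.8884.

-105.89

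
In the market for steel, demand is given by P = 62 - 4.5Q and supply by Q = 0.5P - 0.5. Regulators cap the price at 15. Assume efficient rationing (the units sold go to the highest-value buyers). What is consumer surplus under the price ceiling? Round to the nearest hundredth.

218.75

Rewriting supply in inverse form: P = 1 + 2Q.
Without the control, 62 - 4.5Q = 1 + 2Q so Q* = 9.3846 and P* = 19.7692.
At the ceiling price 15, quantity supplied is (15 - 1)/2 = 7; supply is the short side, so Q = 7 trades at P = 15.
The demand price at Q = 7 is 30.5. CS is the trapezoid between demand and 15 over [0, 7]: (1/2)[(62 - 15) + (30.5 - 15)](7) = 218.75.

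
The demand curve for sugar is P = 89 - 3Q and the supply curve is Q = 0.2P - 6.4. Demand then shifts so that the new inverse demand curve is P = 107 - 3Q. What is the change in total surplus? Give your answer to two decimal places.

148.50

Rewriting supply in inverse form: P = 32 + 5Q.
Initial equilibrium: Q_0 = 7.125, P_0 = 67.625; CS_0 = (1/2)(7.125)(21.375) = 76.1484, PS_0 = (1/2)(7.125)(35.625) = 126.9141.
New equilibrium: 107 - 3Q = 32 + 5Q gives Q_1 = 9.375, P_1 = 78.875; CS_1 = 131.8359, PS_1 = 219.7266.
Change in total surplus = (131.8359 + 219.7266) - (76.1484 + 126.9141) = 148.5.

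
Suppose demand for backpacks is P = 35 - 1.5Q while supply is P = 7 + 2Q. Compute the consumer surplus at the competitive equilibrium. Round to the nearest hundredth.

48.00

Setting demand equal to supply, 28 = 3.5Q, so Q* = 8 and P* = 23.
Consumer surplus is the triangle under demand above P*: (1/2)(8)(35 - 23) = (1/2)(8)(12) = 48.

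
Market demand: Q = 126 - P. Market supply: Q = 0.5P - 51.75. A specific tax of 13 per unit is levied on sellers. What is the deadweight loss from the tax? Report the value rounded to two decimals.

28.17

Rewriting demand in inverse form: P = 126 - Q.
Rewriting supply in inverse form: P = 103.5 + 2Q.
Pre-tax equilibrium: 126 - Q = 103.5 + 2Q gives Q* = 7.5, P* = 118.5.
A tax on sellers shifts supply up by 13: 126 - Q = 103.5 + 2Q + 13, so Q_t = 3.1667. Buyers pay P_b = 122.8333; sellers receive P_s = P_b - 13 = 109.8333.
The welfare triangle lost has base Q* - Q_t = 4.3333 and height t = 13, so DWL = (1/2)(4.3333)(13) = 28.1667.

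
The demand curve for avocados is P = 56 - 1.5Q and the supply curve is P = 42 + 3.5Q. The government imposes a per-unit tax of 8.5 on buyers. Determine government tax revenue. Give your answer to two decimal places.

Without the tax, 56 - 1.5Q = 42 + 3.5Q so Q* = 2.8 and P* = 51.8.
With the tax, buyers' net willingness to pay falls by 8.5: (56 - 8.5) - 1.5Q = 42 + 3.5Q, so Q_t = 1.1. Buyers pay P_b = 54.35; sellers receive P_s = P_b - 8.5 = 45.85.
Tax revenue = t x Q_t = 8.5 x 1.1 = 9.35.

9.35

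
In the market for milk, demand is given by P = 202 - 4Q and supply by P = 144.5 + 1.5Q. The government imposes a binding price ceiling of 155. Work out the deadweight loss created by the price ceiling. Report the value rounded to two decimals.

32.82

Without the control, 202 - 4Q = 144.5 + 1.5Q so Q* = 10.4545 and P* = 160.1818.
At the ceiling price 155, quantity supplied is (155 - 144.5)/1.5 = 7; supply is the short side, so Q = 7 trades at P = 155.
The lost-trades triangle has base Q* - 7 = 3.4545 and height equal to the gap between the curves at Q = 7, which is 174 - 155 = 19. DWL = (1/2)(3.4545)(19) = 32.8182.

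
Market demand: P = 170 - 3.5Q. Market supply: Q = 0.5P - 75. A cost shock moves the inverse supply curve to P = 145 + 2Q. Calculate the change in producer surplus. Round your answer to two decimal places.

7.44

Rewriting supply in inverse form: P = 150 + 2Q.
Initial equilibrium: Q_0 = 3.6364, P_0 = 157.2727; CS_0 = (1/2)(3.6364)(12.7273) = 23.1405, PS_0 = (1/2)(3.6364)(7.2727) = 13.2231.
New equilibrium: 170 - 3.5Q = 145 + 2Q gives Q_1 = 4.5455, P_1 = 154.0909; CS_1 = 36.157, PS_1 = 20.6612.
Change in producer surplus = 20.6612 - 13.2231 = 7.438.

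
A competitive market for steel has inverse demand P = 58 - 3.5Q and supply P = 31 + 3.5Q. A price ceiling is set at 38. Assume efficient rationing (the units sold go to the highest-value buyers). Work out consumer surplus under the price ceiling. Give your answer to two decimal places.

Without the control, 58 - 3.5Q = 31 + 3.5Q so Q* = 3.8571 and P* = 44.5.
At P = 38, sellers supply (38 - 31)/3.5 = 2 while buyers want more, so the quantity traded is 2 at price 38.
The demand price at Q = 2 is 51. CS is the trapezoid between demand and 38 over [0, 2]: (1/2)[(58 - 38) + (51 - 38)](2) = 33.

33.00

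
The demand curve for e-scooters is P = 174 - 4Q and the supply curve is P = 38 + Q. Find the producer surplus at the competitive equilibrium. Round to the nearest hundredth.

Set 174 - 4Q = 38 + Q, which gives 136 = 5Q, so Q* = 27.2 and P* = 174 - 4(27.2) = 65.2.
The supply curve's price intercept is 38, so PS = (1/2)(Q*)(P* - 38) = (1/2)(27.2)(27.2) = 369.92.

369.92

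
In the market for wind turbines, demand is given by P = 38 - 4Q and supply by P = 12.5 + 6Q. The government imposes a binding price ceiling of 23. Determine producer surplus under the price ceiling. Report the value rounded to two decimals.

Free-market equilibrium: 38 - 4Q = 12.5 + 6Q gives Q* = 2.55, P* = 27.8.
At the ceiling price 23, quantity supplied is (23 - 12.5)/6 = 1.75; supply is the short side, so Q = 1.75 trades at P = 23.
PS is the triangle above supply below 23: (1/2)(1.75)(23 - 12.5) = 9.1875.

9.19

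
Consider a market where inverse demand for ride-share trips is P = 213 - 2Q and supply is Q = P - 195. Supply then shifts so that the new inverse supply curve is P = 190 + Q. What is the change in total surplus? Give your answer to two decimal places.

Rewriting supply in inverse form: P = 195 + Q.
Initial equilibrium: Q_0 = 6, P_0 = 201; CS_0 = (1/2)(6)(12) = 36, PS_0 = (1/2)(6)(6) = 18.
New equilibrium: 213 - 2Q = 190 + Q gives Q_1 = 7.6667, P_1 = 197.6667; CS_1 = 58.7778, PS_1 = 29.3889.
Change in total surplus = (58.7778 + 29.3889) - (36 + 18) = 34.1667.

34.17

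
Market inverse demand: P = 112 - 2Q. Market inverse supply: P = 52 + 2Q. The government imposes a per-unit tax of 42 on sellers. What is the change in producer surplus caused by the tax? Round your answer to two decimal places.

-204.75

Pre-tax equilibrium: 112 - 2Q = 52 + 2Q gives Q* = 15, P* = 82.
A tax on sellers shifts supply up by 42: 112 - 2Q = 52 + 2Q + 42, so Q_t = 4.5. Buyers pay P_b = 103; sellers receive P_s = P_b - 42 = 61.
Producers lose the trapezoid between P_s and P* out to Q_t plus the triangle from Q_t to Q*: change in PS = 20.25 - 225 = -204.75.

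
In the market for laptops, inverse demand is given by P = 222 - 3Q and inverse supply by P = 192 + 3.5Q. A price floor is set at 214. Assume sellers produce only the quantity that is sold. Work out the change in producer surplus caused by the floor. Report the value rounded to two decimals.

8.94

Free-market equilibrium: 222 - 3Q = 192 + 3.5Q gives Q* = 4.6154, P* = 208.1538.
At P = 214, buyers demand (222 - 214)/3 = 2.6667 while sellers would supply more, so the quantity traded is 2.6667 at price 214.
PS goes from (1/2)(4.6154)(16.1538) = 37.2781 to 46.2222 (computed as (214 - 192)(2.6667) - (1/2)(3.5)(2.6667)^2), a change of 8.9441.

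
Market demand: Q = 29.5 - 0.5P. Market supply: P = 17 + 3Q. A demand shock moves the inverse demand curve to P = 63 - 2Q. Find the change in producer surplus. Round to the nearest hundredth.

Rewriting demand in inverse form: P = 59 - 2Q.
Initial equilibrium: Q_0 = 8.4, P_0 = 42.2; CS_0 = (1/2)(8.4)(16.8) = 70.56, PS_0 = (1/2)(8.4)(25.2) = 105.84.
New equilibrium: 63 - 2Q = 17 + 3Q gives Q_1 = 9.2, P_1 = 44.6; CS_1 = 84.64, PS_1 = 126.96.
Change in producer surplus = 126.96 - 105.84 = 21.12.

21.12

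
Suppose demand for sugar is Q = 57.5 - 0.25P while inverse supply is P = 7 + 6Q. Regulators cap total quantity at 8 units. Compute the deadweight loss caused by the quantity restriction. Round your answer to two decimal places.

1022.45

Rewriting demand in inverse form: P = 230 - 4Q.
Unrestricted equilibrium: Q* = (230 - 7)/(4 + 6) = 22.3.
At Q = 8 the demand price is 230 - 4(8) = 198 and the supply price is 7 + 6(8) = 55.
Deadweight loss is the triangle between the curves from 8 to 22.3: (1/2)(198 - 55)(22.3 - 8) = 1022.45.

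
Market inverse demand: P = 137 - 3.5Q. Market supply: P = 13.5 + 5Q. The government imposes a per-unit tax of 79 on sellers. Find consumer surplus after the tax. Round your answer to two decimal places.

Without the tax, 137 - 3.5Q = 13.5 + 5Q so Q* = 14.5294 and P* = 86.1471.
With the tax, sellers need 79 more per unit: 137 - 3.5Q = 13.5 + 5Q + 79, so Q_t = 5.2353. Buyers pay P_b = 118.6765; sellers receive P_s = P_b - 79 = 39.6765.
Consumer surplus is the triangle under demand above P_b: (1/2)(5.2353)(137 - 118.6765) = 47.9645.

47.96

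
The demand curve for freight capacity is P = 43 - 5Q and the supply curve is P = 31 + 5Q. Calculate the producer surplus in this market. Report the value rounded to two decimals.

3.60

Setting demand equal to supply, 12 = 10Q, so Q* = 1.2 and P* = 37.
Producer surplus is the triangle above supply below P*: (1/2)(1.2)(37 - 31) = (1/2)(1.2)(6) = 3.6.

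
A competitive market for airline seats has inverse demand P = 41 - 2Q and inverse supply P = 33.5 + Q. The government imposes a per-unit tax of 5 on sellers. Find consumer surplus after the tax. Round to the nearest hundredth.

Pre-tax equilibrium: 41 - 2Q = 33.5 + Q gives Q* = 2.5, P* = 36.
A tax on sellers shifts supply up by 5: 41 - 2Q = 33.5 + Q + 5, so Q_t = 0.8333. Buyers pay P_b = 39.3333; sellers receive P_s = P_b - 5 = 34.3333.
CS = (1/2)(Q_t)(41 - P_b) = (1/2)(0.8333)(1.6667) = 0.6944.

0.69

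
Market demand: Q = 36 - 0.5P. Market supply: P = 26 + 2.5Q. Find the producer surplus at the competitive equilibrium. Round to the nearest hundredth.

Rewriting demand in inverse form: P = 72 - 2Q.
Setting demand equal to supply, 46 = 4.5Q, so Q* = 10.2222 and P* = 51.5556.
PS is the area between P* and the supply curve from 0 to Q*: (1/2)(10.2222)(25.5556) = 130.6173.

130.62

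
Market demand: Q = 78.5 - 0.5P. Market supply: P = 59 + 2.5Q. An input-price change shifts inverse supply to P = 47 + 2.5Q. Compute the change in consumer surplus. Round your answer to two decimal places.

123.26

Rewriting demand in inverse form: P = 157 - 2Q.
Initial equilibrium: Q_0 = 21.7778, P_0 = 113.4444; CS_0 = (1/2)(21.7778)(43.5556) = 474.2716, PS_0 = (1/2)(21.7778)(54.4444) = 592.8395.
New equilibrium: 157 - 2Q = 47 + 2.5Q gives Q_1 = 24.4444, P_1 = 108.1111; CS_1 = 597.5309, PS_1 = 746.9136.
Change in consumer surplus = 597.5309 - 474.2716 = 123.2593.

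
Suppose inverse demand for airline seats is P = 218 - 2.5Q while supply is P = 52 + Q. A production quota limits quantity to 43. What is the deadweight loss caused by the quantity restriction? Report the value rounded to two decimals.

34.32

Unrestricted equilibrium: Q* = (218 - 52)/(2.5 + 1) = 47.4286.
At Q = 43 the demand price is 218 - 2.5(43) = 110.5 and the supply price is 52 + (43) = 95.
DWL = (1/2)(gap between curves at 43) x (Q* - 43) = (1/2)(15.5)(4.4286) = 34.3214.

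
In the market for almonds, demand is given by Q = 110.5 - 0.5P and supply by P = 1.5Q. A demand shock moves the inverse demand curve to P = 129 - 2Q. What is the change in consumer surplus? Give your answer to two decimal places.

-2628.57

Rewriting demand in inverse form: P = 221 - 2Q.
Initial equilibrium: Q_0 = 63.1429, P_0 = 94.7143; CS_0 = (1/2)(63.1429)(126.2857) = 3987.0204, PS_0 = (1/2)(63.1429)(94.7143) = 2990.2653.
New equilibrium: 129 - 2Q = 1.5Q gives Q_1 = 36.8571, P_1 = 55.2857; CS_1 = 1358.449, PS_1 = 1018.8367.
Change in consumer surplus = 1358.449 - 3987.0204 = -2628.5714.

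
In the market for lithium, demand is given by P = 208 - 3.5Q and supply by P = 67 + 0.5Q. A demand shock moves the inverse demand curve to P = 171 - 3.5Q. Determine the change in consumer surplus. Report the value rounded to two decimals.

Initial equilibrium: Q_0 = 35.25, P_0 = 84.625; CS_0 = (1/2)(35.25)(123.375) = 2174.4844, PS_0 = (1/2)(35.25)(17.625) = 310.6406.
New equilibrium: 171 - 3.5Q = 67 + 0.5Q gives Q_1 = 26, P_1 = 80; CS_1 = 1183, PS_1 = 169.
Change in consumer surplus = 1183 - 2174.4844 = -991.4844.

-991.48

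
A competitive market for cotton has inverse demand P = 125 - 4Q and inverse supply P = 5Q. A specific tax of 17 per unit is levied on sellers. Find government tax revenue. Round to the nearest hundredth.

Without the tax, 125 - 4Q = 5Q so Q* = 13.8889 and P* = 69.4444.
A tax on sellers shifts supply up by 17: 125 - 4Q = 5Q + 17, so Q_t = 12. Buyers pay P_b = 77; sellers receive P_s = P_b - 17 = 60.
Revenue is the tax times quantity traded: 17 x 12 = 204.

204.00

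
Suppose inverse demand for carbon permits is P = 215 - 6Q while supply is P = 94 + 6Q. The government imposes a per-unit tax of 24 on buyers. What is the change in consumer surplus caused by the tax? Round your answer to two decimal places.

-109.00

Without the tax, 215 - 6Q = 94 + 6Q so Q* = 10.0833 and P* = 154.5.
With the tax, buyers' net willingness to pay falls by 24: (215 - 24) - 6Q = 94 + 6Q, so Q_t = 8.0833. Buyers pay P_b = 166.5; sellers receive P_s = P_b - 24 = 142.5.
CS falls from (1/2)(10.0833)(60.5) = 305.0208 to (1/2)(8.0833)(48.5) = 196.0208, a change of -109.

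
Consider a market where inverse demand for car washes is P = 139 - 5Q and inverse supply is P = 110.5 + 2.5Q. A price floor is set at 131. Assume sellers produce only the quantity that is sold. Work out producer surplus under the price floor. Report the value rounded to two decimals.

29.60

Free-market equilibrium: 139 - 5Q = 110.5 + 2.5Q gives Q* = 3.8, P* = 120.
At P = 131, buyers demand (139 - 131)/5 = 1.6 while sellers would supply more, so the quantity traded is 1.6 at price 131.
The supply price at Q = 1.6 is 114.5. PS is the trapezoid between 131 and supply over [0, 1.6]: (1/2)[(131 - 110.5) + (131 - 114.5)](1.6) = 29.6.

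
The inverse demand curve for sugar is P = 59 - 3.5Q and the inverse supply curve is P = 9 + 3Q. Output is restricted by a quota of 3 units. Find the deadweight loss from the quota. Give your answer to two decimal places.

71.56

Unrestricted equilibrium: Q* = (59 - 9)/(3.5 + 3) = 7.6923.
At Q = 3 the demand price is 59 - 3.5(3) = 48.5 and the supply price is 9 + 3(3) = 18.
Deadweight loss is the triangle between the curves from 3 to 7.6923: (1/2)(48.5 - 18)(7.6923 - 3) = 71.5577.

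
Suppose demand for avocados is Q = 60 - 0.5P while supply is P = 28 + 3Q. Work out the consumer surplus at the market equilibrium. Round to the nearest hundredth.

338.56

Rewriting demand in inverse form: P = 120 - 2Q.
Equilibrium: 120 - 2Q = 28 + 3Q, so Q* = 18.4 and P* = 83.2.
Consumer surplus is the triangle under demand above P*: (1/2)(18.4)(120 - 83.2) = (1/2)(18.4)(36.8) = 338.56.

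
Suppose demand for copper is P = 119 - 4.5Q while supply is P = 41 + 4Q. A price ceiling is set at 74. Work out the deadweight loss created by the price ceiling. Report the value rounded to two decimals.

Free-market equilibrium: 119 - 4.5Q = 41 + 4Q gives Q* = 9.1765, P* = 77.7059.
At P = 74, sellers supply (74 - 41)/4 = 8.25 while buyers want more, so the quantity traded is 8.25 at price 74.
The lost-trades triangle has base Q* - 8.25 = 0.9265 and height equal to the gap between the curves at Q = 8.25, which is 81.875 - 74 = 7.875. DWL = (1/2)(0.9265)(7.875) = 3.648.

3.65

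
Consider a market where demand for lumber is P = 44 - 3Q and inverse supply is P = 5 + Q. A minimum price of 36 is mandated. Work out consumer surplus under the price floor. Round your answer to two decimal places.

Without the control, 44 - 3Q = 5 + Q so Q* = 9.75 and P* = 14.75.
At P = 36, buyers demand (44 - 36)/3 = 2.6667 while sellers would supply more, so the quantity traded is 2.6667 at price 36.
CS is the triangle under demand above 36: (1/2)(2.6667)(44 - 36) = 10.6667.

10.67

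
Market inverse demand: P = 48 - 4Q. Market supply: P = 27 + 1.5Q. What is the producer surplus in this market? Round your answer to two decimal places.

Setting demand equal to supply, 21 = 5.5Q, so Q* = 3.8182 and P* = 32.7273.
PS is the area between P* and the supply curve from 0 to Q*: (1/2)(3.8182)(5.7273) = 10.9339.

10.93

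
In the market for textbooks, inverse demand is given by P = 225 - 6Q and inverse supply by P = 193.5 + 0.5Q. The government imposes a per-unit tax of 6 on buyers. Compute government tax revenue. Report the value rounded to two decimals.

23.54

Pre-tax equilibrium: 225 - 6Q = 193.5 + 0.5Q gives Q* = 4.8462, P* = 195.9231.
A tax on buyers shifts demand down by 6: (225 - 6) - 6Q = 193.5 + 0.5Q, so Q_t = 3.9231. Buyers pay P_b = 201.4615; sellers receive P_s = P_b - 6 = 195.4615.
Revenue is the tax times quantity traded: 6 x 3.9231 = 23.5385.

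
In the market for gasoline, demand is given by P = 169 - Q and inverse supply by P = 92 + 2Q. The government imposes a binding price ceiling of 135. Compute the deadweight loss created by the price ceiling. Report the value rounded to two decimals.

Free-market equilibrium: 169 - Q = 92 + 2Q gives Q* = 25.6667, P* = 143.3333.
At the ceiling price 135, quantity supplied is (135 - 92)/2 = 21.5; supply is the short side, so Q = 21.5 trades at P = 135.
The lost-trades triangle has base Q* - 21.5 = 4.1667 and height equal to the gap between the curves at Q = 21.5, which is 147.5 - 135 = 12.5. DWL = (1/2)(4.1667)(12.5) = 26.0417.

26.04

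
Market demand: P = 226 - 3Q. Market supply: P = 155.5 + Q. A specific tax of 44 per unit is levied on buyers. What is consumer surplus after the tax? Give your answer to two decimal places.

Pre-tax equilibrium: 226 - 3Q = 155.5 + Q gives Q* = 17.625, P* = 173.125.
With the tax, buyers' net willingness to pay falls by 44: (226 - 44) - 3Q = 155.5 + Q, so Q_t = 6.625. Buyers pay P_b = 206.125; sellers receive P_s = P_b - 44 = 162.125.
CS = (1/2)(Q_t)(226 - P_b) = (1/2)(6.625)(19.875) = 65.8359.

65.84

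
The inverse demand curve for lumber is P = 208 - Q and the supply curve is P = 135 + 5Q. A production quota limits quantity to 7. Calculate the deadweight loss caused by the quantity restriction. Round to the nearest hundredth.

80.08

Without the quota, 208 - Q = 135 + 5Q gives Q* = 12.1667.
At Q = 7 the demand price is 208 - (7) = 201 and the supply price is 135 + 5(7) = 170.
DWL = (1/2)(gap between curves at 7) x (Q* - 7) = (1/2)(31)(5.1667) = 80.0833.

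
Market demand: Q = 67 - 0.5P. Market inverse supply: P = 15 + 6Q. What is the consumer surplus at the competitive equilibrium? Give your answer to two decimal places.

Rewriting demand in inverse form: P = 134 - 2Q.
Equilibrium: 134 - 2Q = 15 + 6Q, so Q* = 14.875 and P* = 104.25.
Consumer surplus is the triangle under demand above P*: (1/2)(14.875)(134 - 104.25) = (1/2)(14.875)(29.75) = 221.2656.

221.27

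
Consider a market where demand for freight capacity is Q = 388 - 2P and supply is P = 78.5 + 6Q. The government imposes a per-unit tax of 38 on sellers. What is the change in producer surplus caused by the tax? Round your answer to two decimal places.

Rewriting demand in inverse form: P = 194 - 0.5Q.
Without the tax, 194 - 0.5Q = 78.5 + 6Q so Q* = 17.7692 and P* = 185.1154.
A tax on sellers shifts supply up by 38: 194 - 0.5Q = 78.5 + 6Q + 38, so Q_t = 11.9231. Buyers pay P_b = 188.0385; sellers receive P_s = P_b - 38 = 150.0385.
PS falls from (1/2)(17.7692)(106.6154) = 947.2367 to (1/2)(11.9231)(71.5385) = 426.4793, a change of -520.7574.

-520.76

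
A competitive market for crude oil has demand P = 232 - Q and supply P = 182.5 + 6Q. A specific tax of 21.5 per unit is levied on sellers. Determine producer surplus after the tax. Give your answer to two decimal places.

Without the tax, 232 - Q = 182.5 + 6Q so Q* = 7.0714 and P* = 224.9286.
A tax on sellers shifts supply up by 21.5: 232 - Q = 182.5 + 6Q + 21.5, so Q_t = 4. Buyers pay P_b = 228; sellers receive P_s = P_b - 21.5 = 206.5.
PS = (1/2)(Q_t)(P_s - 182.5) = (1/2)(4)(24) = 48.

48.00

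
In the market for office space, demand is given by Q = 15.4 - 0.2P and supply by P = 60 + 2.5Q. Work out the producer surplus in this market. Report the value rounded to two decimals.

6.42

Rewriting demand in inverse form: P = 77 - 5Q.
Equilibrium: 77 - 5Q = 60 + 2.5Q, so Q* = 2.2667 and P* = 65.6667.
The supply curve's price intercept is 60, so PS = (1/2)(Q*)(P* - 60) = (1/2)(2.2667)(5.6667) = 6.4222.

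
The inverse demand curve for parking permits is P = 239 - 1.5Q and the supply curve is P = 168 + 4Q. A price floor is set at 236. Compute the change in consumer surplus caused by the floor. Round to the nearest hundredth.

-121.98

Without the control, 239 - 1.5Q = 168 + 4Q so Q* = 12.9091 and P* = 219.6364.
At P = 236, buyers demand (239 - 236)/1.5 = 2 while sellers would supply more, so the quantity traded is 2 at price 236.
CS goes from (1/2)(12.9091)(19.3636) = 124.9835 to 3 (computed as (239 - 236)(2) - (1/2)(1.5)(2)^2), a change of -121.9835.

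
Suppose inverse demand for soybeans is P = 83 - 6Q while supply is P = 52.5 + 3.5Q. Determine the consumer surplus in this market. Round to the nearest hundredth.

Equilibrium: 83 - 6Q = 52.5 + 3.5Q, so Q* = 3.2105 and P* = 63.7368.
The demand choke price is 83, so CS = (1/2)(Q*)(83 - P*) = (1/2)(3.2105)(19.2632) = 30.9224.

30.92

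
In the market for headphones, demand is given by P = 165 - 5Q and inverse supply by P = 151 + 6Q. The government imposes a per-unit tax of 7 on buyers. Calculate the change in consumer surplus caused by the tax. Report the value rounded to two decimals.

-3.04

Pre-tax equilibrium: 165 - 5Q = 151 + 6Q gives Q* = 1.2727, P* = 158.6364.
A tax on buyers shifts demand down by 7: (165 - 7) - 5Q = 151 + 6Q, so Q_t = 0.6364. Buyers pay P_b = 161.8182; sellers receive P_s = P_b - 7 = 154.8182.
CS falls from (1/2)(1.2727)(6.3636) = 4.0496 to (1/2)(0.6364)(3.1818) = 1.0124, a change of -3.0372.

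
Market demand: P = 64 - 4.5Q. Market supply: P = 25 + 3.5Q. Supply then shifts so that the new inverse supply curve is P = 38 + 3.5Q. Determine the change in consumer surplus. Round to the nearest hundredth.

-29.71

Initial equilibrium: Q_0 = 4.875, P_0 = 42.0625; CS_0 = (1/2)(4.875)(21.9375) = 53.4727, PS_0 = (1/2)(4.875)(17.0625) = 41.5898.
New equilibrium: 64 - 4.5Q = 38 + 3.5Q gives Q_1 = 3.25, P_1 = 49.375; CS_1 = 23.7656, PS_1 = 18.4844.
Change in consumer surplus = 23.7656 - 53.4727 = -29.707.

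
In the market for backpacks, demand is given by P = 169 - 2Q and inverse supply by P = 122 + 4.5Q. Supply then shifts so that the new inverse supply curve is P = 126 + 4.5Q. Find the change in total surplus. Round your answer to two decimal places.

Initial equilibrium: Q_0 = 7.2308, P_0 = 154.5385; CS_0 = (1/2)(7.2308)(14.4615) = 52.284, PS_0 = (1/2)(7.2308)(32.5385) = 117.6391.
New equilibrium: 169 - 2Q = 126 + 4.5Q gives Q_1 = 6.6154, P_1 = 155.7692; CS_1 = 43.7633, PS_1 = 98.4675.
Change in total surplus = (43.7633 + 98.4675) - (52.284 + 117.6391) = -27.6923.

-27.69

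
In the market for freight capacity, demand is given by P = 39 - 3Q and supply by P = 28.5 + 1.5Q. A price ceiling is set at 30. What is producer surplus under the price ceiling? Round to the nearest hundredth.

0.75

Free-market equilibrium: 39 - 3Q = 28.5 + 1.5Q gives Q* = 2.3333, P* = 32.
At the ceiling price 30, quantity supplied is (30 - 28.5)/1.5 = 1; supply is the short side, so Q = 1 trades at P = 30.
PS is the triangle above supply below 30: (1/2)(1)(30 - 28.5) = 0.75.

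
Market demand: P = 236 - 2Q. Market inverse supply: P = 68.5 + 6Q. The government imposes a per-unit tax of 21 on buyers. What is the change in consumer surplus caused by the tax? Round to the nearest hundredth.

Without the tax, 236 - 2Q = 68.5 + 6Q so Q* = 20.9375 and P* = 194.125.
With the tax, buyers' net willingness to pay falls by 21: (236 - 21) - 2Q = 68.5 + 6Q, so Q_t = 18.3125. Buyers pay P_b = 199.375; sellers receive P_s = P_b - 21 = 178.375.
Consumers lose the trapezoid between P* and P_b out to Q_t plus the triangle from Q_t to Q*: change in CS = 335.3477 - 438.3789 = -103.0312.

-103.03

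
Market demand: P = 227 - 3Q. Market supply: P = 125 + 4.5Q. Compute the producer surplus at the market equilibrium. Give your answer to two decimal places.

Equilibrium: 227 - 3Q = 125 + 4.5Q, so Q* = 13.6 and P* = 186.2.
The supply curve's price intercept is 125, so PS = (1/2)(Q*)(P* - 125) = (1/2)(13.6)(61.2) = 416.16.

416.16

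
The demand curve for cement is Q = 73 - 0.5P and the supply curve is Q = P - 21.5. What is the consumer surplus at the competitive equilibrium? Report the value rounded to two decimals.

Rewriting demand in inverse form: P = 146 - 2Q.
Rewriting supply in inverse form: P = 21.5 + Q.
Equilibrium: 146 - 2Q = 21.5 + Q, so Q* = 41.5 and P* = 63.
The demand choke price is 146, so CS = (1/2)(Q*)(146 - P*) = (1/2)(41.5)(83) = 1722.25.

1722.25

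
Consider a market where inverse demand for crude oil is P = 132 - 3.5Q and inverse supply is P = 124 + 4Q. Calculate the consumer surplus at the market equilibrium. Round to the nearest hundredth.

1.99

Setting demand equal to supply, 8 = 7.5Q, so Q* = 1.0667 and P* = 128.2667.
Consumer surplus is the triangle under demand above P*: (1/2)(1.0667)(132 - 128.2667) = (1/2)(1.0667)(3.7333) = 1.9911.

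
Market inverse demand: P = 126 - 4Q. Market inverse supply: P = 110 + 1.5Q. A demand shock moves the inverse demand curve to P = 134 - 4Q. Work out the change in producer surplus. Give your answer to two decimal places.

Initial equilibrium: Q_0 = 2.9091, P_0 = 114.3636; CS_0 = (1/2)(2.9091)(11.6364) = 16.9256, PS_0 = (1/2)(2.9091)(4.3636) = 6.3471.
New equilibrium: 134 - 4Q = 110 + 1.5Q gives Q_1 = 4.3636, P_1 = 116.5455; CS_1 = 38.0826, PS_1 = 14.281.
Change in producer surplus = 14.281 - 6.3471 = 7.9339.

7.93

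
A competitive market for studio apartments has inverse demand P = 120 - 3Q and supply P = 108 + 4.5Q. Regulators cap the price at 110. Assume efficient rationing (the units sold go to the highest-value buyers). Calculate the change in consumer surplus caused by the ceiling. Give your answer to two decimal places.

Without the control, 120 - 3Q = 108 + 4.5Q so Q* = 1.6 and P* = 115.2.
At P = 110, sellers supply (110 - 108)/4.5 = 0.4444 while buyers want more, so the quantity traded is 0.4444 at price 110.
CS goes from (1/2)(1.6)(4.8) = 3.84 to 4.1481 (computed as (120 - 110)(0.4444) - (1/2)(3)(0.4444)^2), a change of 0.3081.

0.31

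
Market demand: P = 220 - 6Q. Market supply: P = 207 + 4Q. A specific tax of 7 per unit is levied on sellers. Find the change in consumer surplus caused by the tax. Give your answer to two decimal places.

Without the tax, 220 - 6Q = 207 + 4Q so Q* = 1.3 and P* = 212.2.
A tax on sellers shifts supply up by 7: 220 - 6Q = 207 + 4Q + 7, so Q_t = 0.6. Buyers pay P_b = 216.4; sellers receive P_s = P_b - 7 = 209.4.
Consumers lose the trapezoid between P* and P_b out to Q_t plus the triangle from Q_t to Q*: change in CS = 1.08 - 5.07 = -3.99.

-3.99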